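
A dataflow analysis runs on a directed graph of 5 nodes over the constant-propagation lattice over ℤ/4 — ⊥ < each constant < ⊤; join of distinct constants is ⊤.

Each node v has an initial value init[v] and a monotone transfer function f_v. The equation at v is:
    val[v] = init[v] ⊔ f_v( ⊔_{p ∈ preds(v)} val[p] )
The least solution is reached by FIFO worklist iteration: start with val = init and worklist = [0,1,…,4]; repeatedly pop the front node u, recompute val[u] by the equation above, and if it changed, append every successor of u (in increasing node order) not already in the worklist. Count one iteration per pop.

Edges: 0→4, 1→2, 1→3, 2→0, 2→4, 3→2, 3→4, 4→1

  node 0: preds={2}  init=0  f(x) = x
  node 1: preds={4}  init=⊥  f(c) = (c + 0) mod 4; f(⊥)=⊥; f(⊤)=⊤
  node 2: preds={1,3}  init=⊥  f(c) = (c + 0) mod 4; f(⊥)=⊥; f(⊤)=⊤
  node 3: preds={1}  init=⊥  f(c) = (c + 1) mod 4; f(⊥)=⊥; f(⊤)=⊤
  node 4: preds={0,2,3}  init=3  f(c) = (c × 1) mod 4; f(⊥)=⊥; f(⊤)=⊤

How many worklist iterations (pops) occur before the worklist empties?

Trace (14 dequeues):
  [1] u=0 | in ⊥ | out 0 | ==
  [2] u=1 | in 3 | out 3 | prev ⊥ | push {}
  [3] u=2 | in 3 | out 3 | prev ⊥ | push {0}
  [4] u=3 | in 3 | out 0 | prev ⊥ | push {2}
  [5] u=4 | in ⊤ | out ⊤ | prev 3 | push {1}
  [6] u=0 | in 3 | out ⊤ | prev 0 | push {4}
  [7] u=2 | in ⊤ | out ⊤ | prev 3 | push {0}
  [8] u=1 | in ⊤ | out ⊤ | prev 3 | push {2,3}
  [9] u=4 | in ⊤ | out ⊤ | ==
  [10] u=0 | in ⊤ | out ⊤ | ==
  [11] u=2 | in ⊤ | out ⊤ | ==
  [12] u=3 | in ⊤ | out ⊤ | prev 0 | push {2,4}
  [13] u=2 | in ⊤ | out ⊤ | ==
  [14] u=4 | in ⊤ | out ⊤ | ==

Converged values:
  [0] ⊤
  [1] ⊤
  [2] ⊤
  [3] ⊤
  [4] ⊤

14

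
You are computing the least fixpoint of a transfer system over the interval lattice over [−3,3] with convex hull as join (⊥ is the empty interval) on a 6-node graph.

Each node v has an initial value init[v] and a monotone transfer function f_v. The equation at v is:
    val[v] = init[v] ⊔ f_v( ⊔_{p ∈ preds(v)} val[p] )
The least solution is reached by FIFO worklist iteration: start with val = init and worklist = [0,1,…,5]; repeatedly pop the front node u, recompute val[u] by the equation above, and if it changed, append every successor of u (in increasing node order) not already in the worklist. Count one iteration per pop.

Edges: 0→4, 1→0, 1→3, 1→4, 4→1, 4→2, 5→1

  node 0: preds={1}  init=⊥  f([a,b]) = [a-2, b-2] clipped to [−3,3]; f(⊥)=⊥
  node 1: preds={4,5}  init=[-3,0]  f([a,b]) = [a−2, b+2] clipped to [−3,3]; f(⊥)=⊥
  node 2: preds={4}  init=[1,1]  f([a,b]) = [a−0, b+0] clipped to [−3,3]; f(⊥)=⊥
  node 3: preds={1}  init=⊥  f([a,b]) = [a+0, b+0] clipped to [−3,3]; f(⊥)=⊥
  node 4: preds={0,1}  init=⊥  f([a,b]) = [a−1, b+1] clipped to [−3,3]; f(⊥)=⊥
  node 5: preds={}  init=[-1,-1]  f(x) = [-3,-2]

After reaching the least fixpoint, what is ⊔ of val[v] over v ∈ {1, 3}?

[-3,3]

Worklist (15 pops):
  #1 pop 0: in=[-3,0] → [-3,-2] (was ⊥); enqueue []
  #2 pop 1: in=[-1,-1] → [-3,1] (was [-3,0]); enqueue [0]
  #3 pop 2: in=⊥ → [1,1] (no change)
  #4 pop 3: in=[-3,1] → [-3,1] (was ⊥); enqueue []
  #5 pop 4: in=[-3,1] → [-3,2] (was ⊥); enqueue [1,2]
  #6 pop 5: in=⊥ → [-3,-1] (was [-1,-1]); enqueue []
  #7 pop 0: in=[-3,1] → [-3,-1] (was [-3,-2]); enqueue [4]
  #8 pop 1: in=[-3,2] → [-3,3] (was [-3,1]); enqueue [0,3]
  #9 pop 2: in=[-3,2] → [-3,2] (was [1,1]); enqueue []
  #10 pop 4: in=[-3,3] → [-3,3] (was [-3,2]); enqueue [1,2]
  #11 pop 0: in=[-3,3] → [-3,1] (was [-3,-1]); enqueue [4]
  #12 pop 3: in=[-3,3] → [-3,3] (was [-3,1]); enqueue []
  #13 pop 1: in=[-3,3] → [-3,3] (no change)
  #14 pop 2: in=[-3,3] → [-3,3] (was [-3,2]); enqueue []
  #15 pop 4: in=[-3,3] → [-3,3] (no change)

Fixpoint:
  val[0] = [-3,1]
  val[1] = [-3,3]
  val[2] = [-3,3]
  val[3] = [-3,3]
  val[4] = [-3,3]
  val[5] = [-3,-1]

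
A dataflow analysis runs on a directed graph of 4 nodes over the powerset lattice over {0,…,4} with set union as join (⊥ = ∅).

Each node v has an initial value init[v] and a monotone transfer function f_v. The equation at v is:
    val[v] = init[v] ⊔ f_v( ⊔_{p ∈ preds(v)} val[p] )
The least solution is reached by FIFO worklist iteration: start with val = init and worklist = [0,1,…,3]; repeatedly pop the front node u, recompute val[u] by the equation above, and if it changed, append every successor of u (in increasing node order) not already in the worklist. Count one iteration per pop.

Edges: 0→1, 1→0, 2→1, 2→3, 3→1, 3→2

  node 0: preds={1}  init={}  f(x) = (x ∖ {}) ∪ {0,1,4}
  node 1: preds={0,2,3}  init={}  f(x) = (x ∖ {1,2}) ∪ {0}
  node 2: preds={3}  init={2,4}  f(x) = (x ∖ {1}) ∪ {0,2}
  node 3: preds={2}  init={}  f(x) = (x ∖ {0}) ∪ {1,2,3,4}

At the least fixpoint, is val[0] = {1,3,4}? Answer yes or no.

Trace (10 dequeues):
  [1] u=0 | in {} | out {0,1,4} | prev {} | push {}
  [2] u=1 | in {0,1,2,4} | out {0,4} | prev {} | push {0}
  [3] u=2 | in {} | out {0,2,4} | prev {2,4} | push {1}
  [4] u=3 | in {0,2,4} | out {1,2,3,4} | prev {} | push {2}
  [5] u=0 | in {0,4} | out {0,1,4} | ==
  [6] u=1 | in {0,1,2,3,4} | out {0,3,4} | prev {0,4} | push {0}
  [7] u=2 | in {1,2,3,4} | out {0,2,3,4} | prev {0,2,4} | push {1,3}
  [8] u=0 | in {0,3,4} | out {0,1,3,4} | prev {0,1,4} | push {}
  [9] u=1 | in {0,1,2,3,4} | out {0,3,4} | ==
  [10] u=3 | in {0,2,3,4} | out {1,2,3,4} | ==

Converged values:
  [0] {0,1,3,4}
  [1] {0,3,4}
  [2] {0,2,3,4}
  [3] {1,2,3,4}

no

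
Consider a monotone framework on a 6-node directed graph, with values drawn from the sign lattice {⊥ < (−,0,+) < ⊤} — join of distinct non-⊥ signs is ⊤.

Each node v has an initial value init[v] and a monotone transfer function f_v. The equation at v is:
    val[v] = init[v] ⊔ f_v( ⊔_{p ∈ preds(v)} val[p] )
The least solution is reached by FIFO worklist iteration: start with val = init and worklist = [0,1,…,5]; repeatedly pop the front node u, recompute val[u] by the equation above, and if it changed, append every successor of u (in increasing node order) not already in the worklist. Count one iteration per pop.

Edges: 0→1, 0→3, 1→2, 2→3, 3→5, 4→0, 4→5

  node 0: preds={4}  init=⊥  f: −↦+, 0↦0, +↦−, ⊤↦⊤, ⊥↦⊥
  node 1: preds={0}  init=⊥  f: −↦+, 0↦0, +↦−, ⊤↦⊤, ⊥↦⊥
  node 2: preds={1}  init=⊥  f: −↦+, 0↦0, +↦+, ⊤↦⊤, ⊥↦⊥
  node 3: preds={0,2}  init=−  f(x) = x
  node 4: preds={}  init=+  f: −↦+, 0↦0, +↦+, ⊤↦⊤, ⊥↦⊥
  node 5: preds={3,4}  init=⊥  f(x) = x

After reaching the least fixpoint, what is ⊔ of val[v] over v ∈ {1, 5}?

Iteration log — 6 steps:
  step 1. node 0  ⊔preds=+  new=−  old=⊥  +wl: 
  step 2. node 1  ⊔preds=−  new=+  old=⊥  +wl: 
  step 3. node 2  ⊔preds=+  new=+  old=⊥  +wl: 
  step 4. node 3  ⊔preds=⊤  new=⊤  old=−  +wl: 
  step 5. node 4  ⊔preds=⊥  new=+  stable
  step 6. node 5  ⊔preds=⊤  new=⊤  old=⊥  +wl: 

Least fixpoint reached:
  node 0: −
  node 1: +
  node 2: +
  node 3: ⊤
  node 4: +
  node 5: ⊤

⊤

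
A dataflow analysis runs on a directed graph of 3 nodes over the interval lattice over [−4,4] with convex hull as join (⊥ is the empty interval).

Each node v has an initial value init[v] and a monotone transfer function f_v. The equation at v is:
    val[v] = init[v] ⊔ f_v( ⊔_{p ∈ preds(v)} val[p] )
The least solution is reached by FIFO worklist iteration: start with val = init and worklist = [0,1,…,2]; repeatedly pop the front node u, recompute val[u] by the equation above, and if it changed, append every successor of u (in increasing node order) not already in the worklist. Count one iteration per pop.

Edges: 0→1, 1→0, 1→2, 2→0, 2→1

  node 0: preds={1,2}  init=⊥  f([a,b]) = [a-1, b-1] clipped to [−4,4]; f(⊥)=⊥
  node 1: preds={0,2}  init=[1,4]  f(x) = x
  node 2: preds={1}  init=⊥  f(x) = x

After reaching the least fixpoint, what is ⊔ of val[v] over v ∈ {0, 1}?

[-4,4]

Trace (18 dequeues):
  [1] u=0 | in [1,4] | out [0,3] | prev ⊥ | push {}
  [2] u=1 | in [0,3] | out [0,4] | prev [1,4] | push {0}
  [3] u=2 | in [0,4] | out [0,4] | prev ⊥ | push {1}
  [4] u=0 | in [0,4] | out [-1,3] | prev [0,3] | push {}
  [5] u=1 | in [-1,4] | out [-1,4] | prev [0,4] | push {0,2}
  [6] u=0 | in [-1,4] | out [-2,3] | prev [-1,3] | push {1}
  [7] u=2 | in [-1,4] | out [-1,4] | prev [0,4] | push {0}
  [8] u=1 | in [-2,4] | out [-2,4] | prev [-1,4] | push {2}
  [9] u=0 | in [-2,4] | out [-3,3] | prev [-2,3] | push {1}
  [10] u=2 | in [-2,4] | out [-2,4] | prev [-1,4] | push {0}
  [11] u=1 | in [-3,4] | out [-3,4] | prev [-2,4] | push {2}
  [12] u=0 | in [-3,4] | out [-4,3] | prev [-3,3] | push {1}
  [13] u=2 | in [-3,4] | out [-3,4] | prev [-2,4] | push {0}
  [14] u=1 | in [-4,4] | out [-4,4] | prev [-3,4] | push {2}
  [15] u=0 | in [-4,4] | out [-4,3] | ==
  [16] u=2 | in [-4,4] | out [-4,4] | prev [-3,4] | push {0,1}
  [17] u=0 | in [-4,4] | out [-4,3] | ==
  [18] u=1 | in [-4,4] | out [-4,4] | ==

Converged values:
  [0] [-4,3]
  [1] [-4,4]
  [2] [-4,4]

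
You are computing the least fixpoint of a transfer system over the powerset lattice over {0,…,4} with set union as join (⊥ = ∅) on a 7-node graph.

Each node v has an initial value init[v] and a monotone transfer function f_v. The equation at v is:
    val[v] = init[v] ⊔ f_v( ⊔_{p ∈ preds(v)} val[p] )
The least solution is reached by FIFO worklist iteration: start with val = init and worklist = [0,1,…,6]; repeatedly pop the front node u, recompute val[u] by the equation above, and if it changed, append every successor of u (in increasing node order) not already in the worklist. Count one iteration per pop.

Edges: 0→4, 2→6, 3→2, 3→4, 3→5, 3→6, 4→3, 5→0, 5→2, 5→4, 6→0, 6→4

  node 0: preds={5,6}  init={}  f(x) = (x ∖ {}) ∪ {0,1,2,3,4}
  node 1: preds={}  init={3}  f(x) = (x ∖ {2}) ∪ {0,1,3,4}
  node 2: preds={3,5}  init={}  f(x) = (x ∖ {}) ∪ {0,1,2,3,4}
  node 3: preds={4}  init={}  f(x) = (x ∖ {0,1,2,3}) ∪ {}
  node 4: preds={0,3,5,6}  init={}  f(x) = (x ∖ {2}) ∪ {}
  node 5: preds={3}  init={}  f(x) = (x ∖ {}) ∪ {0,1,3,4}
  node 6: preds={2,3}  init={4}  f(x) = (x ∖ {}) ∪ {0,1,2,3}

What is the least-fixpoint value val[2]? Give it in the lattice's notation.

Worklist (13 pops):
  #1 pop 0: in={4} → {0,1,2,3,4} (was {}); enqueue []
  #2 pop 1: in={} → {0,1,3,4} (was {3}); enqueue []
  #3 pop 2: in={} → {0,1,2,3,4} (was {}); enqueue []
  #4 pop 3: in={} → {} (no change)
  #5 pop 4: in={0,1,2,3,4} → {0,1,3,4} (was {}); enqueue [3]
  #6 pop 5: in={} → {0,1,3,4} (was {}); enqueue [0,2,4]
  #7 pop 6: in={0,1,2,3,4} → {0,1,2,3,4} (was {4}); enqueue []
  #8 pop 3: in={0,1,3,4} → {4} (was {}); enqueue [5,6]
  #9 pop 0: in={0,1,2,3,4} → {0,1,2,3,4} (no change)
  #10 pop 2: in={0,1,3,4} → {0,1,2,3,4} (no change)
  #11 pop 4: in={0,1,2,3,4} → {0,1,3,4} (no change)
  #12 pop 5: in={4} → {0,1,3,4} (no change)
  #13 pop 6: in={0,1,2,3,4} → {0,1,2,3,4} (no change)

Fixpoint:
  val[0] = {0,1,2,3,4}
  val[1] = {0,1,3,4}
  val[2] = {0,1,2,3,4}
  val[3] = {4}
  val[4] = {0,1,3,4}
  val[5] = {0,1,3,4}
  val[6] = {0,1,2,3,4}

{0,1,2,3,4}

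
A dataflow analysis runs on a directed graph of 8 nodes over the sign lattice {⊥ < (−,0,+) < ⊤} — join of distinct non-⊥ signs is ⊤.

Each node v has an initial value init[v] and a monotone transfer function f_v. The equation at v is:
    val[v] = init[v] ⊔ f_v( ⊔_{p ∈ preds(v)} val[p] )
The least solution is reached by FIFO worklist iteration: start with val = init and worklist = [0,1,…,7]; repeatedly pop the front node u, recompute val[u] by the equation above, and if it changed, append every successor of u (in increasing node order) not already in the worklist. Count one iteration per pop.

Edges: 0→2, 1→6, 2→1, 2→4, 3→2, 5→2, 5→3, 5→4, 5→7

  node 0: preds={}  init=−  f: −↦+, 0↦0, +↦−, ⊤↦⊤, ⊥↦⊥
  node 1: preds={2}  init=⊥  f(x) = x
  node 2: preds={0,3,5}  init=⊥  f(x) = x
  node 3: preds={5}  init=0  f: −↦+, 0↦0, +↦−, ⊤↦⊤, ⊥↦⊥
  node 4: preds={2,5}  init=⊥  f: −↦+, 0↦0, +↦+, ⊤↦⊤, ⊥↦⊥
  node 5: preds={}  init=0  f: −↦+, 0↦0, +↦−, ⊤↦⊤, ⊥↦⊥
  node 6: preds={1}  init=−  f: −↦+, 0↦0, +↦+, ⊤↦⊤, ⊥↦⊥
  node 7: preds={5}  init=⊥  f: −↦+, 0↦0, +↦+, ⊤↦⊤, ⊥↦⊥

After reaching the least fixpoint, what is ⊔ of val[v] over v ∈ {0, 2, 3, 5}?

⊤

Trace (10 dequeues):
  [1] u=0 | in ⊥ | out − | ==
  [2] u=1 | in ⊥ | out ⊥ | ==
  [3] u=2 | in ⊤ | out ⊤ | prev ⊥ | push {1}
  [4] u=3 | in 0 | out 0 | ==
  [5] u=4 | in ⊤ | out ⊤ | prev ⊥ | push {}
  [6] u=5 | in ⊥ | out 0 | ==
  [7] u=6 | in ⊥ | out − | ==
  [8] u=7 | in 0 | out 0 | prev ⊥ | push {}
  [9] u=1 | in ⊤ | out ⊤ | prev ⊥ | push {6}
  [10] u=6 | in ⊤ | out ⊤ | prev − | push {}

Converged values:
  [0] −
  [1] ⊤
  [2] ⊤
  [3] 0
  [4] ⊤
  [5] 0
  [6] ⊤
  [7] 0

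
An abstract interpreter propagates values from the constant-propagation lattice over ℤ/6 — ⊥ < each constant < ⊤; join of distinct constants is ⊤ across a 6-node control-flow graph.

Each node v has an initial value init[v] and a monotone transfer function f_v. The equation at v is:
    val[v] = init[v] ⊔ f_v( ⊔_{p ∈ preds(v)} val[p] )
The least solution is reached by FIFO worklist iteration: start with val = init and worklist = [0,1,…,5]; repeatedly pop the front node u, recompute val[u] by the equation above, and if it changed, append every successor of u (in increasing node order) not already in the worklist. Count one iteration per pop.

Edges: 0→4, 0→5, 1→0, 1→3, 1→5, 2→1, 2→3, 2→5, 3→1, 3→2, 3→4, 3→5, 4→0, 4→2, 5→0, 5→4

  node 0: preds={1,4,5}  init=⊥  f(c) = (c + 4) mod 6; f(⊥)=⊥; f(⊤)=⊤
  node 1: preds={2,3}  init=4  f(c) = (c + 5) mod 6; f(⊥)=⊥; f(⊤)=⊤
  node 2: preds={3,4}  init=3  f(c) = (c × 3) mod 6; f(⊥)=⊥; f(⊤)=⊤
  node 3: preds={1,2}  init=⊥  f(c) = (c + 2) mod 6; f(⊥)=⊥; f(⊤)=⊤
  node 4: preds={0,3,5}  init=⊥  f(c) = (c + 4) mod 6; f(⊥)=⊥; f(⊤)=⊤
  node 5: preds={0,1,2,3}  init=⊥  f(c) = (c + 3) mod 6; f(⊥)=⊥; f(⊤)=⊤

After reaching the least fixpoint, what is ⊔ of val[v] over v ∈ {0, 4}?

⊤

Worklist (13 pops):
  #1 pop 0: in=4 → 2 (was ⊥); enqueue []
  #2 pop 1: in=3 → ⊤ (was 4); enqueue [0]
  #3 pop 2: in=⊥ → 3 (no change)
  #4 pop 3: in=⊤ → ⊤ (was ⊥); enqueue [1,2]
  #5 pop 4: in=⊤ → ⊤ (was ⊥); enqueue []
  #6 pop 5: in=⊤ → ⊤ (was ⊥); enqueue [4]
  #7 pop 0: in=⊤ → ⊤ (was 2); enqueue [5]
  #8 pop 1: in=⊤ → ⊤ (no change)
  #9 pop 2: in=⊤ → ⊤ (was 3); enqueue [1,3]
  #10 pop 4: in=⊤ → ⊤ (no change)
  #11 pop 5: in=⊤ → ⊤ (no change)
  #12 pop 1: in=⊤ → ⊤ (no change)
  #13 pop 3: in=⊤ → ⊤ (no change)

Fixpoint:
  val[0] = ⊤
  val[1] = ⊤
  val[2] = ⊤
  val[3] = ⊤
  val[4] = ⊤
  val[5] = ⊤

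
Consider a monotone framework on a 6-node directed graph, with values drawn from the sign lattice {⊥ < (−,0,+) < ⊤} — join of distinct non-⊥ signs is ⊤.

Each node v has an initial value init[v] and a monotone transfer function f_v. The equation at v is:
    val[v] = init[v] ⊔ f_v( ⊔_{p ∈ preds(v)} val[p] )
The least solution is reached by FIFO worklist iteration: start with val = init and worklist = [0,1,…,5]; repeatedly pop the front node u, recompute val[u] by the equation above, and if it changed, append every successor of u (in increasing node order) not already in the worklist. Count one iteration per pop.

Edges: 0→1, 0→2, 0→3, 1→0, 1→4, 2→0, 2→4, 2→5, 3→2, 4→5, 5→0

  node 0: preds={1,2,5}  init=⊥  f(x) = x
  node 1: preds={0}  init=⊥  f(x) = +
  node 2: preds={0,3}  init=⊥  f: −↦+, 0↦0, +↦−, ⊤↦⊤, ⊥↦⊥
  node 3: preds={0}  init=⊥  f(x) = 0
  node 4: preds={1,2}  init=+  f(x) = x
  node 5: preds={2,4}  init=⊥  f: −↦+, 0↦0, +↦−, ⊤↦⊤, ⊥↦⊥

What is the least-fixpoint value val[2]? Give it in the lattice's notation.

⊤

Iteration log — 14 steps:
  step 1. node 0  ⊔preds=⊥  new=⊥  stable
  step 2. node 1  ⊔preds=⊥  new=+  old=⊥  +wl: 0
  step 3. node 2  ⊔preds=⊥  new=⊥  stable
  step 4. node 3  ⊔preds=⊥  new=0  old=⊥  +wl: 2
  step 5. node 4  ⊔preds=+  new=+  stable
  step 6. node 5  ⊔preds=+  new=−  old=⊥  +wl: 
  step 7. node 0  ⊔preds=⊤  new=⊤  old=⊥  +wl: 1,3
  step 8. node 2  ⊔preds=⊤  new=⊤  old=⊥  +wl: 0,4,5
  step 9. node 1  ⊔preds=⊤  new=+  stable
  step 10. node 3  ⊔preds=⊤  new=0  stable
  step 11. node 0  ⊔preds=⊤  new=⊤  stable
  step 12. node 4  ⊔preds=⊤  new=⊤  old=+  +wl: 
  step 13. node 5  ⊔preds=⊤  new=⊤  old=−  +wl: 0
  step 14. node 0  ⊔preds=⊤  new=⊤  stable

Least fixpoint reached:
  node 0: ⊤
  node 1: +
  node 2: ⊤
  node 3: 0
  node 4: ⊤
  node 5: ⊤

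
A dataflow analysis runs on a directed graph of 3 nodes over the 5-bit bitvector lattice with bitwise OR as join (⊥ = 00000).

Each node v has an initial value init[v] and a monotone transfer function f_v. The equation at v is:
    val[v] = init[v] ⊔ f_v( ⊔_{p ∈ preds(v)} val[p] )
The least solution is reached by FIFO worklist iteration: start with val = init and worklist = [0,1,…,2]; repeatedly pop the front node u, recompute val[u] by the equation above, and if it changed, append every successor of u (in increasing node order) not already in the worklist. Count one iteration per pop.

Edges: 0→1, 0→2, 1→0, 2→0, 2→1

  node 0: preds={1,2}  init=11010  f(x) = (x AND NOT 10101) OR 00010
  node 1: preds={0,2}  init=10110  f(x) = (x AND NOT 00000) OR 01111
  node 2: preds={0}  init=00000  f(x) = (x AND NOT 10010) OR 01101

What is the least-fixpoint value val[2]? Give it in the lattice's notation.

01101

Iteration log — 5 steps:
  step 1. node 0  ⊔preds=10110  new=11010  stable
  step 2. node 1  ⊔preds=11010  new=11111  old=10110  +wl: 0
  step 3. node 2  ⊔preds=11010  new=01101  old=00000  +wl: 1
  step 4. node 0  ⊔preds=11111  new=11010  stable
  step 5. node 1  ⊔preds=11111  new=11111  stable

Least fixpoint reached:
  node 0: 11010
  node 1: 11111
  node 2: 01101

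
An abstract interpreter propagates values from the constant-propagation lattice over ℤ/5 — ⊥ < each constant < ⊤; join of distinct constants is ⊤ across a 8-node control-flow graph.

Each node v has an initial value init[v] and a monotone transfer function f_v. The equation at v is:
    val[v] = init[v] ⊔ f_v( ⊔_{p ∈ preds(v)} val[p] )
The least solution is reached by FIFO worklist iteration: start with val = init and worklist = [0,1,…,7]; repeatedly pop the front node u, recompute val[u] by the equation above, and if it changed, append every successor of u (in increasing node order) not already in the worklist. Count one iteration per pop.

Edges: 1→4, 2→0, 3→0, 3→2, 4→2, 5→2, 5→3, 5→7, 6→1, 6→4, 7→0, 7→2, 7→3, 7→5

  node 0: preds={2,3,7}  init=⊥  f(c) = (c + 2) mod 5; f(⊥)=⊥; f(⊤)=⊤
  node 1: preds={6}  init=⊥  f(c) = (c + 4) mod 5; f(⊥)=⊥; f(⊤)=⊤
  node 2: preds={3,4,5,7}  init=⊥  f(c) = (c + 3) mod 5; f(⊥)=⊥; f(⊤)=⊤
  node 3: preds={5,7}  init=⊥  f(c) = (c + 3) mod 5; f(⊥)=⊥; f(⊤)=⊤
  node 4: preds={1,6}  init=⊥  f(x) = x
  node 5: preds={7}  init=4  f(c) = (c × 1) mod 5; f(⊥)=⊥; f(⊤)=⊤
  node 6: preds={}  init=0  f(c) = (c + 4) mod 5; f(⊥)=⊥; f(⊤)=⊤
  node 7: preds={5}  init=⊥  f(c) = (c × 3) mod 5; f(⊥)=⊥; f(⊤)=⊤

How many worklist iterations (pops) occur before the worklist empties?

Trace (20 dequeues):
  [1] u=0 | in ⊥ | out ⊥ | ==
  [2] u=1 | in 0 | out 4 | prev ⊥ | push {}
  [3] u=2 | in 4 | out 2 | prev ⊥ | push {0}
  [4] u=3 | in 4 | out 2 | prev ⊥ | push {2}
  [5] u=4 | in ⊤ | out ⊤ | prev ⊥ | push {}
  [6] u=5 | in ⊥ | out 4 | ==
  [7] u=6 | in ⊥ | out 0 | ==
  [8] u=7 | in 4 | out 2 | prev ⊥ | push {3,5}
  [9] u=0 | in 2 | out 4 | prev ⊥ | push {}
  [10] u=2 | in ⊤ | out ⊤ | prev 2 | push {0}
  [11] u=3 | in ⊤ | out ⊤ | prev 2 | push {2}
  [12] u=5 | in 2 | out ⊤ | prev 4 | push {3,7}
  [13] u=0 | in ⊤ | out ⊤ | prev 4 | push {}
  [14] u=2 | in ⊤ | out ⊤ | ==
  [15] u=3 | in ⊤ | out ⊤ | ==
  [16] u=7 | in ⊤ | out ⊤ | prev 2 | push {0,2,3,5}
  [17] u=0 | in ⊤ | out ⊤ | ==
  [18] u=2 | in ⊤ | out ⊤ | ==
  [19] u=3 | in ⊤ | out ⊤ | ==
  [20] u=5 | in ⊤ | out ⊤ | ==

Converged values:
  [0] ⊤
  [1] 4
  [2] ⊤
  [3] ⊤
  [4] ⊤
  [5] ⊤
  [6] 0
  [7] ⊤

20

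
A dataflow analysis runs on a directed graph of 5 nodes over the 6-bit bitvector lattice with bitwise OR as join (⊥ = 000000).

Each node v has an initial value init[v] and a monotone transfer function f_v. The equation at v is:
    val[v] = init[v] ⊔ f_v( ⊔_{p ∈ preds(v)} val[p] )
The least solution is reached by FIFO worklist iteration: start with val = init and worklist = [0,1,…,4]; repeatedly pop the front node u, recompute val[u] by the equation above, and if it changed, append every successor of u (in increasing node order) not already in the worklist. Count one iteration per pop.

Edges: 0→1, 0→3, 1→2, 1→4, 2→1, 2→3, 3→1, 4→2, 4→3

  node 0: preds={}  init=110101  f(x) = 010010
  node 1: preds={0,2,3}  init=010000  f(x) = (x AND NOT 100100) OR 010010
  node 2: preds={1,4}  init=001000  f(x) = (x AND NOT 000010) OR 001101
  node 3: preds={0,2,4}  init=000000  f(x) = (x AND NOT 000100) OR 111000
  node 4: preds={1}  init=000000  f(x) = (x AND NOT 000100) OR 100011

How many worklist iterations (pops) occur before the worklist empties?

Trace (9 dequeues):
  [1] u=0 | in 000000 | out 110111 | prev 110101 | push {}
  [2] u=1 | in 111111 | out 011011 | prev 010000 | push {}
  [3] u=2 | in 011011 | out 011101 | prev 001000 | push {1}
  [4] u=3 | in 111111 | out 111011 | prev 000000 | push {}
  [5] u=4 | in 011011 | out 111011 | prev 000000 | push {2,3}
  [6] u=1 | in 111111 | out 011011 | ==
  [7] u=2 | in 111011 | out 111101 | prev 011101 | push {1}
  [8] u=3 | in 111111 | out 111011 | ==
  [9] u=1 | in 111111 | out 011011 | ==

Converged values:
  [0] 110111
  [1] 011011
  [2] 111101
  [3] 111011
  [4] 111011

9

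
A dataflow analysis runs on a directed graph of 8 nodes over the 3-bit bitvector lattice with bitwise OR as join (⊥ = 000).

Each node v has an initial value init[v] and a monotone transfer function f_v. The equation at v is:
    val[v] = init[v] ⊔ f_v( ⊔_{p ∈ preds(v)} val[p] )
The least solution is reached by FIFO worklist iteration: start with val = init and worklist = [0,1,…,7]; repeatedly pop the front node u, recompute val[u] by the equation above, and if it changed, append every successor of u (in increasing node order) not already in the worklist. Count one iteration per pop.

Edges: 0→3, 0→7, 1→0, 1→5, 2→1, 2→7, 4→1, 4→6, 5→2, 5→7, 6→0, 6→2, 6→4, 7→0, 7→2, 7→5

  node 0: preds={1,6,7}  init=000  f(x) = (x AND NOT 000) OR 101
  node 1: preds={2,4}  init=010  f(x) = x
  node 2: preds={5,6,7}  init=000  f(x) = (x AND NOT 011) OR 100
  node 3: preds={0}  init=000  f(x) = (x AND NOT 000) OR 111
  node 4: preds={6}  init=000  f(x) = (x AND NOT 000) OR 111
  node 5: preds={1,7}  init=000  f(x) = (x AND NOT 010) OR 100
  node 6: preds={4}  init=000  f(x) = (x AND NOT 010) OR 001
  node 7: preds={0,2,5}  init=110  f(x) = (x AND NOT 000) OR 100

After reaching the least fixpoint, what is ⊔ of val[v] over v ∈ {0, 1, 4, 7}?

111

Worklist (15 pops):
  #1 pop 0: in=110 → 111 (was 000); enqueue []
  #2 pop 1: in=000 → 010 (no change)
  #3 pop 2: in=110 → 100 (was 000); enqueue [1]
  #4 pop 3: in=111 → 111 (was 000); enqueue []
  #5 pop 4: in=000 → 111 (was 000); enqueue []
  #6 pop 5: in=110 → 100 (was 000); enqueue [2]
  #7 pop 6: in=111 → 101 (was 000); enqueue [0,4]
  #8 pop 7: in=111 → 111 (was 110); enqueue [5]
  #9 pop 1: in=111 → 111 (was 010); enqueue []
  #10 pop 2: in=111 → 100 (no change)
  #11 pop 0: in=111 → 111 (no change)
  #12 pop 4: in=101 → 111 (no change)
  #13 pop 5: in=111 → 101 (was 100); enqueue [2,7]
  #14 pop 2: in=111 → 100 (no change)
  #15 pop 7: in=111 → 111 (no change)

Fixpoint:
  val[0] = 111
  val[1] = 111
  val[2] = 100
  val[3] = 111
  val[4] = 111
  val[5] = 101
  val[6] = 101
  val[7] = 111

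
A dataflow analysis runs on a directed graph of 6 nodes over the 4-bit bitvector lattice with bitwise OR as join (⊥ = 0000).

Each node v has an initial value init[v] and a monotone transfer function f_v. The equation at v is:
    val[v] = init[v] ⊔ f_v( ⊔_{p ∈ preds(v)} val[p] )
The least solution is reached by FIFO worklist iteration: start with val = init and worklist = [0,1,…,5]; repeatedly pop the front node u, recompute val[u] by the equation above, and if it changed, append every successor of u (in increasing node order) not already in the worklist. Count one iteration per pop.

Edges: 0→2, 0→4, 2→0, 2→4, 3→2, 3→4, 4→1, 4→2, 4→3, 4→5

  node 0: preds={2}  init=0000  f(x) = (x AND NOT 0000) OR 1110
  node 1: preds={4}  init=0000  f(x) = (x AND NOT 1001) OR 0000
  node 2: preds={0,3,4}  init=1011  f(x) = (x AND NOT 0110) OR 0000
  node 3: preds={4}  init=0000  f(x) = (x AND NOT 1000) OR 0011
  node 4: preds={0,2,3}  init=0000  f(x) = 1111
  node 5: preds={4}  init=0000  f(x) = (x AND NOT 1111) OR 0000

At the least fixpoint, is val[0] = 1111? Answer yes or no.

yes

Iteration log — 11 steps:
  step 1. node 0  ⊔preds=1011  new=1111  old=0000  +wl: 
  step 2. node 1  ⊔preds=0000  new=0000  stable
  step 3. node 2  ⊔preds=1111  new=1011  stable
  step 4. node 3  ⊔preds=0000  new=0011  old=0000  +wl: 2
  step 5. node 4  ⊔preds=1111  new=1111  old=0000  +wl: 1,3
  step 6. node 5  ⊔preds=1111  new=0000  stable
  step 7. node 2  ⊔preds=1111  new=1011  stable
  step 8. node 1  ⊔preds=1111  new=0110  old=0000  +wl: 
  step 9. node 3  ⊔preds=1111  new=0111  old=0011  +wl: 2,4
  step 10. node 2  ⊔preds=1111  new=1011  stable
  step 11. node 4  ⊔preds=1111  new=1111  stable

Least fixpoint reached:
  node 0: 1111
  node 1: 0110
  node 2: 1011
  node 3: 0111
  node 4: 1111
  node 5: 0000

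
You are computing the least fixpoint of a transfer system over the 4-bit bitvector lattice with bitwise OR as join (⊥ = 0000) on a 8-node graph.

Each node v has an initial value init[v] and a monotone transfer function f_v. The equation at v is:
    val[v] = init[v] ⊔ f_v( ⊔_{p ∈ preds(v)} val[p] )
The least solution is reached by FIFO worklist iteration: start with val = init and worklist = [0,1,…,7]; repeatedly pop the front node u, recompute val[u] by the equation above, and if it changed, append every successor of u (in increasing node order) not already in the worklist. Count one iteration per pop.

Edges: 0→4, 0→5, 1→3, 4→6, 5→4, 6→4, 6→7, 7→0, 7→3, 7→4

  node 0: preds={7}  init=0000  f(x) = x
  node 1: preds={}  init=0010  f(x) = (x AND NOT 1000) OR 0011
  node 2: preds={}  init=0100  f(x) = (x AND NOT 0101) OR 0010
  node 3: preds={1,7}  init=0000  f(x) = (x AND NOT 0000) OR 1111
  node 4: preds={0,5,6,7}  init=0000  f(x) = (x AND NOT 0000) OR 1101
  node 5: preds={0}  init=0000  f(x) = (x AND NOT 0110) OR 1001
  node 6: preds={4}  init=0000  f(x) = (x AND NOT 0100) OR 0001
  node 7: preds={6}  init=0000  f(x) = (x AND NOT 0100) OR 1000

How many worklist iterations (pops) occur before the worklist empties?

Trace (13 dequeues):
  [1] u=0 | in 0000 | out 0000 | ==
  [2] u=1 | in 0000 | out 0011 | prev 0010 | push {}
  [3] u=2 | in 0000 | out 0110 | prev 0100 | push {}
  [4] u=3 | in 0011 | out 1111 | prev 0000 | push {}
  [5] u=4 | in 0000 | out 1101 | prev 0000 | push {}
  [6] u=5 | in 0000 | out 1001 | prev 0000 | push {4}
  [7] u=6 | in 1101 | out 1001 | prev 0000 | push {}
  [8] u=7 | in 1001 | out 1001 | prev 0000 | push {0,3}
  [9] u=4 | in 1001 | out 1101 | ==
  [10] u=0 | in 1001 | out 1001 | prev 0000 | push {4,5}
  [11] u=3 | in 1011 | out 1111 | ==
  [12] u=4 | in 1001 | out 1101 | ==
  [13] u=5 | in 1001 | out 1001 | ==

Converged values:
  [0] 1001
  [1] 0011
  [2] 0110
  [3] 1111
  [4] 1101
  [5] 1001
  [6] 1001
  [7] 1001

13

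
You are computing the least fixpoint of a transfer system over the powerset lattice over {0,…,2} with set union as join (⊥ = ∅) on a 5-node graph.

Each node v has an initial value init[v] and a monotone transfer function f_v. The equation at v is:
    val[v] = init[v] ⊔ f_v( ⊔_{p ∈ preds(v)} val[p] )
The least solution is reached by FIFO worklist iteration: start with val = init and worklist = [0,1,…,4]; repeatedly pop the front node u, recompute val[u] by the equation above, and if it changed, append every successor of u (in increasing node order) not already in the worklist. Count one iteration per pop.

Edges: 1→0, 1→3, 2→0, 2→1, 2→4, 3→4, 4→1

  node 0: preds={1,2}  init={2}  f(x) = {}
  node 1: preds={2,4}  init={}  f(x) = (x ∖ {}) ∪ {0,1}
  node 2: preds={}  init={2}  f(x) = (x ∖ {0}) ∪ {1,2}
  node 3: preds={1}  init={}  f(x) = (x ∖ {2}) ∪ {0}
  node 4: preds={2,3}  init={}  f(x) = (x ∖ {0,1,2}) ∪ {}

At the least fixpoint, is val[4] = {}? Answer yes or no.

Trace (7 dequeues):
  [1] u=0 | in {2} | out {2} | ==
  [2] u=1 | in {2} | out {0,1,2} | prev {} | push {0}
  [3] u=2 | in {} | out {1,2} | prev {2} | push {1}
  [4] u=3 | in {0,1,2} | out {0,1} | prev {} | push {}
  [5] u=4 | in {0,1,2} | out {} | ==
  [6] u=0 | in {0,1,2} | out {2} | ==
  [7] u=1 | in {1,2} | out {0,1,2} | ==

Converged values:
  [0] {2}
  [1] {0,1,2}
  [2] {1,2}
  [3] {0,1}
  [4] {}

yes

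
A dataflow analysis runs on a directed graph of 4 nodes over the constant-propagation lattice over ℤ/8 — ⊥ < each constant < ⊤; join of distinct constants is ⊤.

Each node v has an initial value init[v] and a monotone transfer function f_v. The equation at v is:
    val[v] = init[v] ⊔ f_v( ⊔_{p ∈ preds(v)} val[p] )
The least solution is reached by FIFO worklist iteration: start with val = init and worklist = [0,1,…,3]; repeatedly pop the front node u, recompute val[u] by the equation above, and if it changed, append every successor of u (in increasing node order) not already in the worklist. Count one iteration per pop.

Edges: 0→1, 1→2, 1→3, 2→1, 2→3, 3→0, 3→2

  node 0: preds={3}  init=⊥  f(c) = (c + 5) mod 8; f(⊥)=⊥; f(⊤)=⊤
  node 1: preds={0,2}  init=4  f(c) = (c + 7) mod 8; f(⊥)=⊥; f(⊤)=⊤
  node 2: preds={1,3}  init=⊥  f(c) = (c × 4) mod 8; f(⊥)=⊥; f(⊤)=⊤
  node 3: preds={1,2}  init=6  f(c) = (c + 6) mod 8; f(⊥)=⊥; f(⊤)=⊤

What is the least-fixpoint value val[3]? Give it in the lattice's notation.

Iteration log — 8 steps:
  step 1. node 0  ⊔preds=6  new=3  old=⊥  +wl: 
  step 2. node 1  ⊔preds=3  new=⊤  old=4  +wl: 
  step 3. node 2  ⊔preds=⊤  new=⊤  old=⊥  +wl: 1
  step 4. node 3  ⊔preds=⊤  new=⊤  old=6  +wl: 0,2
  step 5. node 1  ⊔preds=⊤  new=⊤  stable
  step 6. node 0  ⊔preds=⊤  new=⊤  old=3  +wl: 1
  step 7. node 2  ⊔preds=⊤  new=⊤  stable
  step 8. node 1  ⊔preds=⊤  new=⊤  stable

Least fixpoint reached:
  node 0: ⊤
  node 1: ⊤
  node 2: ⊤
  node 3: ⊤

⊤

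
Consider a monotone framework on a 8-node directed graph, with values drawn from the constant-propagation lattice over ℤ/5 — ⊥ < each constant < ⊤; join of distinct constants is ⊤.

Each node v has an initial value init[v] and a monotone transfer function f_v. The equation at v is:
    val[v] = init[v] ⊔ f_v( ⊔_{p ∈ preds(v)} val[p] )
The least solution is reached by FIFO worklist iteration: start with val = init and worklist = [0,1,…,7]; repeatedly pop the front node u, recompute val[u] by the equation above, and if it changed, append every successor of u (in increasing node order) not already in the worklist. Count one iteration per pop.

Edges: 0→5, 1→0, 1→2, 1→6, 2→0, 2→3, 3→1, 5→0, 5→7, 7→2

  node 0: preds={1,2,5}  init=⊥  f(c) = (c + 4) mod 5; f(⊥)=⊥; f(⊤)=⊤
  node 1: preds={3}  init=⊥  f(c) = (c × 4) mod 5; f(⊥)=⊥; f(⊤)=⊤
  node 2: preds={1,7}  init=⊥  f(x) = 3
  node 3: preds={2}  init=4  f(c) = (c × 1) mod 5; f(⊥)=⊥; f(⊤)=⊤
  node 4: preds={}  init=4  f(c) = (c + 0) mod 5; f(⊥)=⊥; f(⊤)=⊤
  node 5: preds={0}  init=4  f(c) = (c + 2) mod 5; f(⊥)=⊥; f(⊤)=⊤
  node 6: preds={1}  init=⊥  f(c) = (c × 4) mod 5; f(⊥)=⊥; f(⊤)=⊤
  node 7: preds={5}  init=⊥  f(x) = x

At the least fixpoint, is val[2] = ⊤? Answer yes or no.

Worklist (14 pops):
  #1 pop 0: in=4 → 3 (was ⊥); enqueue []
  #2 pop 1: in=4 → 1 (was ⊥); enqueue [0]
  #3 pop 2: in=1 → 3 (was ⊥); enqueue []
  #4 pop 3: in=3 → ⊤ (was 4); enqueue [1]
  #5 pop 4: in=⊥ → 4 (no change)
  #6 pop 5: in=3 → ⊤ (was 4); enqueue []
  #7 pop 6: in=1 → 4 (was ⊥); enqueue []
  #8 pop 7: in=⊤ → ⊤ (was ⊥); enqueue [2]
  #9 pop 0: in=⊤ → ⊤ (was 3); enqueue [5]
  #10 pop 1: in=⊤ → ⊤ (was 1); enqueue [0,6]
  #11 pop 2: in=⊤ → 3 (no change)
  #12 pop 5: in=⊤ → ⊤ (no change)
  #13 pop 0: in=⊤ → ⊤ (no change)
  #14 pop 6: in=⊤ → ⊤ (was 4); enqueue []

Fixpoint:
  val[0] = ⊤
  val[1] = ⊤
  val[2] = 3
  val[3] = ⊤
  val[4] = 4
  val[5] = ⊤
  val[6] = ⊤
  val[7] = ⊤

no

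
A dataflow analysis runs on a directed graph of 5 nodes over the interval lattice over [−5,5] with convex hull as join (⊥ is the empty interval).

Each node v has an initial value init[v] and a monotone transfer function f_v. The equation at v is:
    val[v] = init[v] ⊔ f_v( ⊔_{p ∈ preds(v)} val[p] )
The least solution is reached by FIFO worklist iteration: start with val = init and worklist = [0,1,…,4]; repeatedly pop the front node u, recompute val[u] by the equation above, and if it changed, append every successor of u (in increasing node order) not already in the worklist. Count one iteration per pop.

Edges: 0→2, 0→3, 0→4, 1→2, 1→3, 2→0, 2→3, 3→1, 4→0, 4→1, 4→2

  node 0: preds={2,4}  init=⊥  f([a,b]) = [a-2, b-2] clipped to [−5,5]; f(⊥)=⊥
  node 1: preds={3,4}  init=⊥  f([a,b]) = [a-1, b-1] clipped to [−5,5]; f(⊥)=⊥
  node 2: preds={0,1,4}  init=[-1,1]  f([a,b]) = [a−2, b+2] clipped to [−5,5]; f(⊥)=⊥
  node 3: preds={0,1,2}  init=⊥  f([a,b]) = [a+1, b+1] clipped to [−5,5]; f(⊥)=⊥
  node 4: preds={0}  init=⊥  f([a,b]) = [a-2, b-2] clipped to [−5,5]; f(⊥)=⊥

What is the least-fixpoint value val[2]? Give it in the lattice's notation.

Worklist (23 pops):
  #1 pop 0: in=[-1,1] → [-3,-1] (was ⊥); enqueue []
  #2 pop 1: in=⊥ → ⊥ (no change)
  #3 pop 2: in=[-3,-1] → [-5,1] (was [-1,1]); enqueue [0]
  #4 pop 3: in=[-5,1] → [-4,2] (was ⊥); enqueue [1]
  #5 pop 4: in=[-3,-1] → [-5,-3] (was ⊥); enqueue [2]
  #6 pop 0: in=[-5,1] → [-5,-1] (was [-3,-1]); enqueue [3,4]
  #7 pop 1: in=[-5,2] → [-5,1] (was ⊥); enqueue []
  #8 pop 2: in=[-5,1] → [-5,3] (was [-5,1]); enqueue [0]
  #9 pop 3: in=[-5,3] → [-4,4] (was [-4,2]); enqueue [1]
  #10 pop 4: in=[-5,-1] → [-5,-3] (no change)
  #11 pop 0: in=[-5,3] → [-5,1] (was [-5,-1]); enqueue [2,3,4]
  #12 pop 1: in=[-5,4] → [-5,3] (was [-5,1]); enqueue []
  #13 pop 2: in=[-5,3] → [-5,5] (was [-5,3]); enqueue [0]
  #14 pop 3: in=[-5,5] → [-4,5] (was [-4,4]); enqueue [1]
  #15 pop 4: in=[-5,1] → [-5,-1] (was [-5,-3]); enqueue [2]
  #16 pop 0: in=[-5,5] → [-5,3] (was [-5,1]); enqueue [3,4]
  #17 pop 1: in=[-5,5] → [-5,4] (was [-5,3]); enqueue []
  #18 pop 2: in=[-5,4] → [-5,5] (no change)
  #19 pop 3: in=[-5,5] → [-4,5] (no change)
  #20 pop 4: in=[-5,3] → [-5,1] (was [-5,-1]); enqueue [0,1,2]
  #21 pop 0: in=[-5,5] → [-5,3] (no change)
  #22 pop 1: in=[-5,5] → [-5,4] (no change)
  #23 pop 2: in=[-5,4] → [-5,5] (no change)

Fixpoint:
  val[0] = [-5,3]
  val[1] = [-5,4]
  val[2] = [-5,5]
  val[3] = [-4,5]
  val[4] = [-5,1]

[-5,5]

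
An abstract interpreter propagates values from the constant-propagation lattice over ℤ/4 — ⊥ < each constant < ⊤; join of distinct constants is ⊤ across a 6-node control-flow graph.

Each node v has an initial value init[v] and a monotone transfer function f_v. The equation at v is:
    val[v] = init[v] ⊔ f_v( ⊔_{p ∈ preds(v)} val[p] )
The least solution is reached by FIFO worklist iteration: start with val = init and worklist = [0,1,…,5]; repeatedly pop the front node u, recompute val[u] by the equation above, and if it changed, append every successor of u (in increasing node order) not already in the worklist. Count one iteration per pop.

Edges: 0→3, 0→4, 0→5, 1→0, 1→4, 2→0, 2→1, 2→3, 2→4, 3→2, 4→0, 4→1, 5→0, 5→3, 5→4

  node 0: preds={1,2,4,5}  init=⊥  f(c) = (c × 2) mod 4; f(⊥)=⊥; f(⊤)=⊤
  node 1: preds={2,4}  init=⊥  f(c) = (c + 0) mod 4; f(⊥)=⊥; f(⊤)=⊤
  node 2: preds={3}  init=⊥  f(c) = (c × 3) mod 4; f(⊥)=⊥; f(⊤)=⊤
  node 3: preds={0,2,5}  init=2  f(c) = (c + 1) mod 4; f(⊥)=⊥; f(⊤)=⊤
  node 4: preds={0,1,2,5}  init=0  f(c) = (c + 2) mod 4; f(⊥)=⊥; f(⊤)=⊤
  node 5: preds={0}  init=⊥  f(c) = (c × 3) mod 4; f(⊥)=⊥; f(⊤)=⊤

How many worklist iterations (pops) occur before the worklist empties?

Trace (16 dequeues):
  [1] u=0 | in 0 | out 0 | prev ⊥ | push {}
  [2] u=1 | in 0 | out 0 | prev ⊥ | push {0}
  [3] u=2 | in 2 | out 2 | prev ⊥ | push {1}
  [4] u=3 | in ⊤ | out ⊤ | prev 2 | push {2}
  [5] u=4 | in ⊤ | out ⊤ | prev 0 | push {}
  [6] u=5 | in 0 | out 0 | prev ⊥ | push {3,4}
  [7] u=0 | in ⊤ | out ⊤ | prev 0 | push {5}
  [8] u=1 | in ⊤ | out ⊤ | prev 0 | push {0}
  [9] u=2 | in ⊤ | out ⊤ | prev 2 | push {1}
  [10] u=3 | in ⊤ | out ⊤ | ==
  [11] u=4 | in ⊤ | out ⊤ | ==
  [12] u=5 | in ⊤ | out ⊤ | prev 0 | push {3,4}
  [13] u=0 | in ⊤ | out ⊤ | ==
  [14] u=1 | in ⊤ | out ⊤ | ==
  [15] u=3 | in ⊤ | out ⊤ | ==
  [16] u=4 | in ⊤ | out ⊤ | ==

Converged values:
  [0] ⊤
  [1] ⊤
  [2] ⊤
  [3] ⊤
  [4] ⊤
  [5] ⊤

16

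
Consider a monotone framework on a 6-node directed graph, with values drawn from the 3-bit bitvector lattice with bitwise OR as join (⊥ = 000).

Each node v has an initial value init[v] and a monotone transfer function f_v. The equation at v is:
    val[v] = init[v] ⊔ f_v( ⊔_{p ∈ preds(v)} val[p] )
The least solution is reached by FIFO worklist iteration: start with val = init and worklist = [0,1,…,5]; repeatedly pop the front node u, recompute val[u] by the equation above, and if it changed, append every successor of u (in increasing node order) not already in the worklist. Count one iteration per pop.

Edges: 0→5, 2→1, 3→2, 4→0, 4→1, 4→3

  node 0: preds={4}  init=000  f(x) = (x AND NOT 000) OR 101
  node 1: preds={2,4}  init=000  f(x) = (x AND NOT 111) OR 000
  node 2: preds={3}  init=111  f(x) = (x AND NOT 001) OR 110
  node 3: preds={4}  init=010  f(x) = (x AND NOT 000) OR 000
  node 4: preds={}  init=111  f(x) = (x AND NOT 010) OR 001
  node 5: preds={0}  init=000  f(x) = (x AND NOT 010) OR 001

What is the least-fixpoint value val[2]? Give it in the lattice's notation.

Trace (7 dequeues):
  [1] u=0 | in 111 | out 111 | prev 000 | push {}
  [2] u=1 | in 111 | out 000 | ==
  [3] u=2 | in 010 | out 111 | ==
  [4] u=3 | in 111 | out 111 | prev 010 | push {2}
  [5] u=4 | in 000 | out 111 | ==
  [6] u=5 | in 111 | out 101 | prev 000 | push {}
  [7] u=2 | in 111 | out 111 | ==

Converged values:
  [0] 111
  [1] 000
  [2] 111
  [3] 111
  [4] 111
  [5] 101

111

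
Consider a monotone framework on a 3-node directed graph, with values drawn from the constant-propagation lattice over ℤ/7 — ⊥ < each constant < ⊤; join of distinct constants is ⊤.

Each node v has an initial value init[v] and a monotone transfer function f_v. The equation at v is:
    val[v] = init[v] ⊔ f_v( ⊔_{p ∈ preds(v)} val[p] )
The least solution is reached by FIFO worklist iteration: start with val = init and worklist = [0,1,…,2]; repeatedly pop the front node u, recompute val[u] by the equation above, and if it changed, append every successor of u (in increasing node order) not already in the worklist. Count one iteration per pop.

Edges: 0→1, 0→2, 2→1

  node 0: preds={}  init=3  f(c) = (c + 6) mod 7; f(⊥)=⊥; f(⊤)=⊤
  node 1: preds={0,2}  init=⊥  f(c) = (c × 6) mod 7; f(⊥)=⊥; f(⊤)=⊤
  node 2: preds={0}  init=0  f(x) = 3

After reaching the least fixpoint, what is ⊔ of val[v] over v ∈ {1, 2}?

Trace (4 dequeues):
  [1] u=0 | in ⊥ | out 3 | ==
  [2] u=1 | in ⊤ | out ⊤ | prev ⊥ | push {}
  [3] u=2 | in 3 | out ⊤ | prev 0 | push {1}
  [4] u=1 | in ⊤ | out ⊤ | ==

Converged values:
  [0] 3
  [1] ⊤
  [2] ⊤

⊤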